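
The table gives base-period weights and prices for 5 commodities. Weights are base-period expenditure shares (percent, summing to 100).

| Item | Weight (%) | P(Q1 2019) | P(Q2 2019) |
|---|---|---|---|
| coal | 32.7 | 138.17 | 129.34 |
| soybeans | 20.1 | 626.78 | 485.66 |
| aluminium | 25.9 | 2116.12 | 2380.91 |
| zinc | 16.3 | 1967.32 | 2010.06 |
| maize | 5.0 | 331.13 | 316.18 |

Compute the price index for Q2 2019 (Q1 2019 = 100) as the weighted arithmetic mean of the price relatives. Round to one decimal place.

96.8

coal: 32.7 × (129.34/138.17) = 32.7 × 0.936093 = 30.6102
soybeans: 20.1 × (485.66/626.78) = 20.1 × 0.774849 = 15.5745
aluminium: 25.9 × (2380.91/2116.12) = 25.9 × 1.125130 = 29.1409
zinc: 16.3 × (2010.06/1967.32) = 16.3 × 1.021725 = 16.6541
maize: 5.0 × (316.18/331.13) = 5.0 × 0.954852 = 4.7743
Index = Σ wᵢ·(p₁ᵢ/p₀ᵢ) = 30.6102 + 15.5745 + 29.1409 + 16.6541 + 4.7743 = 96.7540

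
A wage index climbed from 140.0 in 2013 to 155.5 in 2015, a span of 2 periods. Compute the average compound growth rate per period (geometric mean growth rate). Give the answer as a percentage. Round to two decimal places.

Growth factor = (155.5/140.0)^(1/2) = (1.110714)^(1/2) = 1.053904
Growth rate = 1.053904 − 1 = 0.053904 = 5.3904%

5.39%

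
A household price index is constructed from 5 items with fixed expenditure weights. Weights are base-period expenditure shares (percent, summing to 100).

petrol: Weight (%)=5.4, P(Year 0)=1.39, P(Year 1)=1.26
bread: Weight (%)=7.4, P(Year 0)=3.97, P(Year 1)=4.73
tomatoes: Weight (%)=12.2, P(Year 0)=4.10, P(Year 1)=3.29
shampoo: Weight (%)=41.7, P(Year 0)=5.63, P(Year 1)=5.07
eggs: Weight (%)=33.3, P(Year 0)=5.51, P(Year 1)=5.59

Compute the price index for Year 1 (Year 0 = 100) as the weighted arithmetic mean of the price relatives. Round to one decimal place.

petrol: 5.4 × (1.26/1.39) = 5.4 × 0.906475 = 4.8950
bread: 7.4 × (4.73/3.97) = 7.4 × 1.191436 = 8.8166
tomatoes: 12.2 × (3.29/4.10) = 12.2 × 0.802439 = 9.7898
shampoo: 41.7 × (5.07/5.63) = 41.7 × 0.900533 = 37.5522
eggs: 33.3 × (5.59/5.51) = 33.3 × 1.014519 = 33.7835
Index = Σ wᵢ·(p₁ᵢ/p₀ᵢ) = 4.8950 + 8.8166 + 9.7898 + 37.5522 + 33.7835 = 94.8370

94.8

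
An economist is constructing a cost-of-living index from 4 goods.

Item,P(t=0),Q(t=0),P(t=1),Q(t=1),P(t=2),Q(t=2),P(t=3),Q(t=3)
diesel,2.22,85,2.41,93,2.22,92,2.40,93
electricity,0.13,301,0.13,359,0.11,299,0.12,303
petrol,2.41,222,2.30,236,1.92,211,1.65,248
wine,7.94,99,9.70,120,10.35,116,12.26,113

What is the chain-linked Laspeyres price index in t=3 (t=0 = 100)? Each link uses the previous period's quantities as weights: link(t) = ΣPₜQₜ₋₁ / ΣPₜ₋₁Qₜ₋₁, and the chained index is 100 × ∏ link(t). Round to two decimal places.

119.53

Link t=0→t=1:
ΣP(t=1)Q(t=0) = 2.41×85 + 0.13×301 + 2.30×222 + 9.70×99 = 204.85 + 39.13 + 510.6 + 960.3 = 1714.88
ΣP(t=0)Q(t=0) = 2.22×85 + 0.13×301 + 2.41×222 + 7.94×99 = 188.7 + 39.13 + 535.02 + 786.06 = 1548.91
link = 1714.88/1548.91 = 1.107153
Link t=1→t=2:
ΣP(t=2)Q(t=1) = 2.22×93 + 0.11×359 + 1.92×236 + 10.35×120 = 206.46 + 39.49 + 453.12 + 1242 = 1941.07
ΣP(t=1)Q(t=1) = 2.41×93 + 0.13×359 + 2.30×236 + 9.70×120 = 224.13 + 46.67 + 542.8 + 1164 = 1977.6
link = 1941.07/1977.6 = 0.981528
Link t=2→t=3:
ΣP(t=3)Q(t=2) = 2.40×92 + 0.12×299 + 1.65×211 + 12.26×116 = 220.8 + 35.88 + 348.15 + 1422.16 = 2026.99
ΣP(t=2)Q(t=2) = 2.22×92 + 0.11×299 + 1.92×211 + 10.35×116 = 204.24 + 32.89 + 405.12 + 1200.6 = 1842.85
link = 2026.99/1842.85 = 1.099921
Chained index = 100 × 1.107153 × 0.981528 × 1.099921 = 119.5286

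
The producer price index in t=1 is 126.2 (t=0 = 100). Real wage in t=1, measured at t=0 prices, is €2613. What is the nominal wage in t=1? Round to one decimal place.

3297.6

Nominal = Real × (Index/100) = 2613 × (126.2/100)
        = 2613 × 1.262 = 3297.6060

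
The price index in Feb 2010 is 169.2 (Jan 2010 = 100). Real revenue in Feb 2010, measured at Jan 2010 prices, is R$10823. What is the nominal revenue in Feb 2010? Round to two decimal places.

18312.52

Nominal = Real × (Index/100) = 10823 × (169.2/100)
        = 10823 × 1.692 = 18312.5160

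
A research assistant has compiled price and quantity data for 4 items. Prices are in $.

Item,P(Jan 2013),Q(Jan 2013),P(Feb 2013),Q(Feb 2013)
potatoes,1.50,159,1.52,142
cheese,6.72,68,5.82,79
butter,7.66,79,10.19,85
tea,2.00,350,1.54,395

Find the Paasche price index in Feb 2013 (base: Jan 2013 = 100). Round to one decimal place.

Paasche price index uses current-period quantities as weights.
ΣP(Feb 2013)·Q(Feb 2013) = 1.52×142 + 5.82×79 + 10.19×85 + 1.54×395 = 215.84 + 459.78 + 866.15 + 608.3 = 2150.07
ΣP(Jan 2013)·Q(Feb 2013) = 1.50×142 + 6.72×79 + 7.66×85 + 2.00×395 = 213 + 530.88 + 651.1 + 790 = 2184.98
Index = 2150.07 / 2184.98 × 100 = 98.4023

98.4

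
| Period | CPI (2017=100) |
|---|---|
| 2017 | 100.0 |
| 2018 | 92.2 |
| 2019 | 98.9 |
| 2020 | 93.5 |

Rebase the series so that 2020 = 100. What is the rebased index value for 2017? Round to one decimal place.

Rebased(2017) = 100.0 / 93.5 × 100 = 106.9519

107.0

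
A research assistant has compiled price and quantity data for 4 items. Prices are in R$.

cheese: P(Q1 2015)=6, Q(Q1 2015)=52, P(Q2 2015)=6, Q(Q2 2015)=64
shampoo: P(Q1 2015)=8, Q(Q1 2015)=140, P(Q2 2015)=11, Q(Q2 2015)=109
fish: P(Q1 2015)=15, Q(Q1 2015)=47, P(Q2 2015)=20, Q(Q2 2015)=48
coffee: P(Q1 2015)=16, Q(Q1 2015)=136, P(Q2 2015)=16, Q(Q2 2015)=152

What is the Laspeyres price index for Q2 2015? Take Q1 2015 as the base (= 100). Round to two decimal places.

Laspeyres price index uses base-period quantities as weights.
ΣP(Q2 2015)·Q(Q1 2015) = 6×52 + 11×140 + 20×47 + 16×136 = 312 + 1540 + 940 + 2176 = 4968
ΣP(Q1 2015)·Q(Q1 2015) = 6×52 + 8×140 + 15×47 + 16×136 = 312 + 1120 + 705 + 2176 = 4313
Index = 4968 / 4313 × 100 = 115.1866

115.19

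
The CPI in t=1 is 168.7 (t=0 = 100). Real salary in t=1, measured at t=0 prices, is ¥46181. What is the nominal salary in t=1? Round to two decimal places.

77907.35

Nominal = Real × (Index/100) = 46181 × (168.7/100)
        = 46181 × 1.687 = 77907.3470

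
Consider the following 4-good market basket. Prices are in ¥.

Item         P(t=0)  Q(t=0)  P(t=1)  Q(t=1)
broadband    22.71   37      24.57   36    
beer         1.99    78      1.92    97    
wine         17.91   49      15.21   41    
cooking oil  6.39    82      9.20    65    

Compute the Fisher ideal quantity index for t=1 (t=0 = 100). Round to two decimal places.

89.86

Laspeyres component (base-period weights):
ΣP(t=0)Q(t=1) = 22.71×36 + 1.99×97 + 17.91×41 + 6.39×65 = 817.56 + 193.03 + 734.31 + 415.35 = 2160.25
ΣP(t=0)Q(t=0) = 22.71×37 + 1.99×78 + 17.91×49 + 6.39×82 = 840.27 + 155.22 + 877.59 + 523.98 = 2397.06
L = 2160.25 / 2397.06 × 100 = 90.1208
Paasche component (current-period weights):
ΣP(t=1)Q(t=1) = 24.57×36 + 1.92×97 + 15.21×41 + 9.20×65 = 884.52 + 186.24 + 623.61 + 598 = 2292.37
ΣP(t=1)Q(t=0) = 24.57×37 + 1.92×78 + 15.21×49 + 9.20×82 = 909.09 + 149.76 + 745.29 + 754.4 = 2558.54
P = 2292.37 / 2558.54 × 100 = 89.5968
Fisher = √(L × P) = √(90.1208 × 89.5968) = 89.8584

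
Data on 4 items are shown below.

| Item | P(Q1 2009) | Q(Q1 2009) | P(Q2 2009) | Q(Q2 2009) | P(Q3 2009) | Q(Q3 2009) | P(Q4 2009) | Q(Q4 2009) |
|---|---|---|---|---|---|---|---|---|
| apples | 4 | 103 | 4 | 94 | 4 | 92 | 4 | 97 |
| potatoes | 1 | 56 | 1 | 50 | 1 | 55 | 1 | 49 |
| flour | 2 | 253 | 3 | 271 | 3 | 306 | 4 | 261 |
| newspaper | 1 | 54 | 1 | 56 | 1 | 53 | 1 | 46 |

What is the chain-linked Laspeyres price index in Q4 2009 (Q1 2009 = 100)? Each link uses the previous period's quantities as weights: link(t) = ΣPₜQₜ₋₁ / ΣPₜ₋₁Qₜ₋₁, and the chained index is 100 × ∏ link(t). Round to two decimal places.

Link Q1 2009→Q2 2009:
ΣP(Q2 2009)Q(Q1 2009) = 4×103 + 1×56 + 3×253 + 1×54 = 412 + 56 + 759 + 54 = 1281
ΣP(Q1 2009)Q(Q1 2009) = 4×103 + 1×56 + 2×253 + 1×54 = 412 + 56 + 506 + 54 = 1028
link = 1281/1028 = 1.246109
Link Q2 2009→Q3 2009:
ΣP(Q3 2009)Q(Q2 2009) = 4×94 + 1×50 + 3×271 + 1×56 = 376 + 50 + 813 + 56 = 1295
ΣP(Q2 2009)Q(Q2 2009) = 4×94 + 1×50 + 3×271 + 1×56 = 376 + 50 + 813 + 56 = 1295
link = 1295/1295 = 1.000000
Link Q3 2009→Q4 2009:
ΣP(Q4 2009)Q(Q3 2009) = 4×92 + 1×55 + 4×306 + 1×53 = 368 + 55 + 1224 + 53 = 1700
ΣP(Q3 2009)Q(Q3 2009) = 4×92 + 1×55 + 3×306 + 1×53 = 368 + 55 + 918 + 53 = 1394
link = 1700/1394 = 1.219512
Chained index = 100 × 1.246109 × 1.000000 × 1.219512 = 151.9645

151.96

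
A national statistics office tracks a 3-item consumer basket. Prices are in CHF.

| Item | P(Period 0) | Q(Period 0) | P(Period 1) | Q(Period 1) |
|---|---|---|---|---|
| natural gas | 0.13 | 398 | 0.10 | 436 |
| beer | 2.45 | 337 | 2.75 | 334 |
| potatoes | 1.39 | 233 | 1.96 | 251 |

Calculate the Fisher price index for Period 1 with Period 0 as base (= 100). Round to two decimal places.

Laspeyres component (base-period weights):
ΣP(Period 1)Q(Period 0) = 0.10×398 + 2.75×337 + 1.96×233 = 39.8 + 926.75 + 456.68 = 1423.23
ΣP(Period 0)Q(Period 0) = 0.13×398 + 2.45×337 + 1.39×233 = 51.74 + 825.65 + 323.87 = 1201.26
L = 1423.23 / 1201.26 × 100 = 118.4781
Paasche component (current-period weights):
ΣP(Period 1)Q(Period 1) = 0.10×436 + 2.75×334 + 1.96×251 = 43.6 + 918.5 + 491.96 = 1454.06
ΣP(Period 0)Q(Period 1) = 0.13×436 + 2.45×334 + 1.39×251 = 56.68 + 818.3 + 348.89 = 1223.87
P = 1454.06 / 1223.87 × 100 = 118.8084
Fisher = √(L × P) = √(118.4781 × 118.8084) = 118.6431

118.64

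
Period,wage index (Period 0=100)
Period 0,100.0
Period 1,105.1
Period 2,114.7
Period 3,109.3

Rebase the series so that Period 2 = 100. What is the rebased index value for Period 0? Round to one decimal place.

87.2

Rebased(Period 0) = 100.0 / 114.7 × 100 = 87.1840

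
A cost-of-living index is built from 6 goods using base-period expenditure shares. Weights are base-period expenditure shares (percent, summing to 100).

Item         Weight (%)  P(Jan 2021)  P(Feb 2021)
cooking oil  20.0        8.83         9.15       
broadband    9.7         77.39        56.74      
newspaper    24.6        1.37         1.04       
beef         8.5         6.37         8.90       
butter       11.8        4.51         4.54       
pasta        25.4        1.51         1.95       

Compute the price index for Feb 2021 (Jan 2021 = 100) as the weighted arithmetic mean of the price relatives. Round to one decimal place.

cooking oil: 20.0 × (9.15/8.83) = 20.0 × 1.036240 = 20.7248
broadband: 9.7 × (56.74/77.39) = 9.7 × 0.733170 = 7.1117
newspaper: 24.6 × (1.04/1.37) = 24.6 × 0.759124 = 18.6745
beef: 8.5 × (8.90/6.37) = 8.5 × 1.397174 = 11.8760
butter: 11.8 × (4.54/4.51) = 11.8 × 1.006652 = 11.8785
pasta: 25.4 × (1.95/1.51) = 25.4 × 1.291391 = 32.8013
Index = Σ wᵢ·(p₁ᵢ/p₀ᵢ) = 20.7248 + 7.1117 + 18.6745 + 11.8760 + 11.8785 + 32.8013 = 103.0668

103.1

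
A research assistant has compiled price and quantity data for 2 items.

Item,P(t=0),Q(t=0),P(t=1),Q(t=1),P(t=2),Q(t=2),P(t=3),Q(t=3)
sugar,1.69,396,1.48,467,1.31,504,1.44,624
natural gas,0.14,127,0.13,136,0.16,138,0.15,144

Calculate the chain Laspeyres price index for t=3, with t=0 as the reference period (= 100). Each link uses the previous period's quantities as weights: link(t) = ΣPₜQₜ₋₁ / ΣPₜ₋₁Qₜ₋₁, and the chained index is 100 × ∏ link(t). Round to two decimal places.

85.76

Link t=0→t=1:
ΣP(t=1)Q(t=0) = 1.48×396 + 0.13×127 = 586.08 + 16.51 = 602.59
ΣP(t=0)Q(t=0) = 1.69×396 + 0.14×127 = 669.24 + 17.78 = 687.02
link = 602.59/687.02 = 0.877107
Link t=1→t=2:
ΣP(t=2)Q(t=1) = 1.31×467 + 0.16×136 = 611.77 + 21.76 = 633.53
ΣP(t=1)Q(t=1) = 1.48×467 + 0.13×136 = 691.16 + 17.68 = 708.84
link = 633.53/708.84 = 0.893756
Link t=2→t=3:
ΣP(t=3)Q(t=2) = 1.44×504 + 0.15×138 = 725.76 + 20.7 = 746.46
ΣP(t=2)Q(t=2) = 1.31×504 + 0.16×138 = 660.24 + 22.08 = 682.32
link = 746.46/682.32 = 1.094003
Chained index = 100 × 0.877107 × 0.893756 × 1.094003 = 85.7610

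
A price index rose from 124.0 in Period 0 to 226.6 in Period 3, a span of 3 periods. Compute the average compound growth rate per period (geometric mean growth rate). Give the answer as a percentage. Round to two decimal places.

22.26%

Growth factor = (226.6/124.0)^(1/3) = (1.827419)^(1/3) = 1.222586
Growth rate = 1.222586 − 1 = 0.222586 = 22.2586%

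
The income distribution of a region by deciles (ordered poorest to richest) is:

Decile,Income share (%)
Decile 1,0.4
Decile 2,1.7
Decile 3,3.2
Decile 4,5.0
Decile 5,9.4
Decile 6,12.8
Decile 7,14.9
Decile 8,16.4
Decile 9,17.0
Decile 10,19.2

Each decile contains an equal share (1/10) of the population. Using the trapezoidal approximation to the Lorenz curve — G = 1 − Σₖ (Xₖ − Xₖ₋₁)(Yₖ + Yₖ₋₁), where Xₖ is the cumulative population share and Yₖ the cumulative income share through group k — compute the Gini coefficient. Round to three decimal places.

0.375

Cumulative income shares Yₖ: 0.0040, 0.0210, 0.0530, 0.1030, 0.1970, 0.3250, 0.4740, 0.6380, 0.8080, 1.0000
Σ (Xₖ−Xₖ₋₁)(Yₖ+Yₖ₋₁) = (1/10)(0.0040+0.0000) + (1/10)(0.0210+0.0040) + (1/10)(0.0530+0.0210) + (1/10)(0.1030+0.0530) + (1/10)(0.1970+0.1030) + (1/10)(0.3250+0.1970) + (1/10)(0.4740+0.3250) + (1/10)(0.6380+0.4740) + (1/10)(0.8080+0.6380) + (1/10)(1.0000+0.8080)
  = 0.0004 + 0.0025 + 0.0074 + 0.0156 + 0.0300 + 0.0522 + 0.0799 + 0.1112 + 0.1446 + 0.1808 = 0.6246
G = 1 − 0.6246 = 0.3754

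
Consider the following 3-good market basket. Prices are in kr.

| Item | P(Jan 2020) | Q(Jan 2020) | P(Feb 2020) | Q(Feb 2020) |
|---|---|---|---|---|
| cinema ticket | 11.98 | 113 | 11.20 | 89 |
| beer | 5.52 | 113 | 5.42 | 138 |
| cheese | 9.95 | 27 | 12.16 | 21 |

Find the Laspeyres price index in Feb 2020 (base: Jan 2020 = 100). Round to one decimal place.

98.2

Laspeyres price index uses base-period quantities as weights.
ΣP(Feb 2020)·Q(Jan 2020) = 11.20×113 + 5.42×113 + 12.16×27 = 1265.6 + 612.46 + 328.32 = 2206.38
ΣP(Jan 2020)·Q(Jan 2020) = 11.98×113 + 5.52×113 + 9.95×27 = 1353.74 + 623.76 + 268.65 = 2246.15
Index = 2206.38 / 2246.15 × 100 = 98.2294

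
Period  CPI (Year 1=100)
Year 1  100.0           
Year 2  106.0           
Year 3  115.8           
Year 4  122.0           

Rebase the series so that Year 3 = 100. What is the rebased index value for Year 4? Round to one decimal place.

Rebased(Year 4) = 122.0 / 115.8 × 100 = 105.3541

105.4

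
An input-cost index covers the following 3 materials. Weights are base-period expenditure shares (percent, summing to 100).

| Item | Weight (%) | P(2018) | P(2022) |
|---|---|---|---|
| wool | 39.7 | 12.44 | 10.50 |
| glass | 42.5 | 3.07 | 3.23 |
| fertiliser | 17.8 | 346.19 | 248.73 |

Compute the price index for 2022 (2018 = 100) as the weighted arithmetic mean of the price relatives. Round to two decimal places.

wool: 39.7 × (10.50/12.44) = 39.7 × 0.844051 = 33.5088
glass: 42.5 × (3.23/3.07) = 42.5 × 1.052117 = 44.7150
fertiliser: 17.8 × (248.73/346.19) = 17.8 × 0.718478 = 12.7889
Index = Σ wᵢ·(p₁ᵢ/p₀ᵢ) = 33.5088 + 44.7150 + 12.7889 = 91.0127

91.01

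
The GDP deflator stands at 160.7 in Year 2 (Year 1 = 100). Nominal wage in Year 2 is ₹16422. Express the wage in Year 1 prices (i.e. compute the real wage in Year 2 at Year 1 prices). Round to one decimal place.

10219.0

Real = Nominal ÷ (Index/100) = 16422 ÷ (160.7/100)
     = 16422 ÷ 1.607 = 10219.0417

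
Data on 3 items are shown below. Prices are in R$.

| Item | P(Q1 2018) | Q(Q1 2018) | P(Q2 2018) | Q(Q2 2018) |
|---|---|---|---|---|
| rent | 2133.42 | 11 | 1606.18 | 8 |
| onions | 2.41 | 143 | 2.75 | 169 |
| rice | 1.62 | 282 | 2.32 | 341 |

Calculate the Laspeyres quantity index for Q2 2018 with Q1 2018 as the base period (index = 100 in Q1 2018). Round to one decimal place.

74.3

Laspeyres quantity index uses base-period prices as weights.
ΣP(Q1 2018)·Q(Q2 2018) = 2133.42×8 + 2.41×169 + 1.62×341 = 17067.36 + 407.29 + 552.42 = 18027.07
ΣP(Q1 2018)·Q(Q1 2018) = 2133.42×11 + 2.41×143 + 1.62×282 = 23467.62 + 344.63 + 456.84 = 24269.09
Index = 18027.07 / 24269.09 × 100 = 74.2800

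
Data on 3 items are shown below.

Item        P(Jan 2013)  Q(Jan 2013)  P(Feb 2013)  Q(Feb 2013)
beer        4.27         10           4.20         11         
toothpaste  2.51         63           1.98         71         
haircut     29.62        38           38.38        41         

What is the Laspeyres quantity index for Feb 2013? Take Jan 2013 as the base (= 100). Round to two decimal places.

Laspeyres quantity index uses base-period prices as weights.
ΣP(Jan 2013)·Q(Feb 2013) = 4.27×11 + 2.51×71 + 29.62×41 = 46.97 + 178.21 + 1214.42 = 1439.6
ΣP(Jan 2013)·Q(Jan 2013) = 4.27×10 + 2.51×63 + 29.62×38 = 42.7 + 158.13 + 1125.56 = 1326.39
Index = 1439.6 / 1326.39 × 100 = 108.5352

108.54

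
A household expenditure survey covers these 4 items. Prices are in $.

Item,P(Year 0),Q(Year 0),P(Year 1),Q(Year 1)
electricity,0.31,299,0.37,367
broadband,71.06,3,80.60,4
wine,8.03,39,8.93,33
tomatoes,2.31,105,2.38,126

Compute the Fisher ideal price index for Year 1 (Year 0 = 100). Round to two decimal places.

110.34

Laspeyres component (base-period weights):
ΣP(Year 1)Q(Year 0) = 0.37×299 + 80.60×3 + 8.93×39 + 2.38×105 = 110.63 + 241.8 + 348.27 + 249.9 = 950.6
ΣP(Year 0)Q(Year 0) = 0.31×299 + 71.06×3 + 8.03×39 + 2.31×105 = 92.69 + 213.18 + 313.17 + 242.55 = 861.59
L = 950.6 / 861.59 × 100 = 110.3309
Paasche component (current-period weights):
ΣP(Year 1)Q(Year 1) = 0.37×367 + 80.60×4 + 8.93×33 + 2.38×126 = 135.79 + 322.4 + 294.69 + 299.88 = 1052.76
ΣP(Year 0)Q(Year 1) = 0.31×367 + 71.06×4 + 8.03×33 + 2.31×126 = 113.77 + 284.24 + 264.99 + 291.06 = 954.06
P = 1052.76 / 954.06 × 100 = 110.3453
Fisher = √(L × P) = √(110.3309 × 110.3453) = 110.3381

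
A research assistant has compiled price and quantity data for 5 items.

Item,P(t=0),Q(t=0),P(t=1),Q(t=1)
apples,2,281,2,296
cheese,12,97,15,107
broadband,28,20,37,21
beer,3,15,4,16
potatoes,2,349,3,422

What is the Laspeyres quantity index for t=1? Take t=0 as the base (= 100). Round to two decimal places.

110.80

Laspeyres quantity index uses base-period prices as weights.
ΣP(t=0)·Q(t=1) = 2×296 + 12×107 + 28×21 + 3×16 + 2×422 = 592 + 1284 + 588 + 48 + 844 = 3356
ΣP(t=0)·Q(t=0) = 2×281 + 12×97 + 28×20 + 3×15 + 2×349 = 562 + 1164 + 560 + 45 + 698 = 3029
Index = 3356 / 3029 × 100 = 110.7956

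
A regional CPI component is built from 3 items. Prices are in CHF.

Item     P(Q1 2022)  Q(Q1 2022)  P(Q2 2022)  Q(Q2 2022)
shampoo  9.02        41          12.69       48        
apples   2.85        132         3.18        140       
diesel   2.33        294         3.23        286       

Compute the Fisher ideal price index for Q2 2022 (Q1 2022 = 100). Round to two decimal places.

132.03

Laspeyres component (base-period weights):
ΣP(Q2 2022)Q(Q1 2022) = 12.69×41 + 3.18×132 + 3.23×294 = 520.29 + 419.76 + 949.62 = 1889.67
ΣP(Q1 2022)Q(Q1 2022) = 9.02×41 + 2.85×132 + 2.33×294 = 369.82 + 376.2 + 685.02 = 1431.04
L = 1889.67 / 1431.04 × 100 = 132.0487
Paasche component (current-period weights):
ΣP(Q2 2022)Q(Q2 2022) = 12.69×48 + 3.18×140 + 3.23×286 = 609.12 + 445.2 + 923.78 = 1978.1
ΣP(Q1 2022)Q(Q2 2022) = 9.02×48 + 2.85×140 + 2.33×286 = 432.96 + 399 + 666.38 = 1498.34
P = 1978.1 / 1498.34 × 100 = 132.0194
Fisher = √(L × P) = √(132.0487 × 132.0194) = 132.0341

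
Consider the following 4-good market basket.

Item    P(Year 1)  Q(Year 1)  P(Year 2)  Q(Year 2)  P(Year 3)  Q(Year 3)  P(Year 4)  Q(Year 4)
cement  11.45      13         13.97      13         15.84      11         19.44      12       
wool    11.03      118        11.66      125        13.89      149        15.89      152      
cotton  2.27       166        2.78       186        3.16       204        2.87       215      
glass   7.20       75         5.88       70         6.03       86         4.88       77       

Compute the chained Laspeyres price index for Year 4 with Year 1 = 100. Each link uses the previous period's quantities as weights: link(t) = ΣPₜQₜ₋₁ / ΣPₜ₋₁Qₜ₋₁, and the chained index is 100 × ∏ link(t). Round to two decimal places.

Link Year 1→Year 2:
ΣP(Year 2)Q(Year 1) = 13.97×13 + 11.66×118 + 2.78×166 + 5.88×75 = 181.61 + 1375.88 + 461.48 + 441 = 2459.97
ΣP(Year 1)Q(Year 1) = 11.45×13 + 11.03×118 + 2.27×166 + 7.20×75 = 148.85 + 1301.54 + 376.82 + 540 = 2367.21
link = 2459.97/2367.21 = 1.039185
Link Year 2→Year 3:
ΣP(Year 3)Q(Year 2) = 15.84×13 + 13.89×125 + 3.16×186 + 6.03×70 = 205.92 + 1736.25 + 587.76 + 422.1 = 2952.03
ΣP(Year 2)Q(Year 2) = 13.97×13 + 11.66×125 + 2.78×186 + 5.88×70 = 181.61 + 1457.5 + 517.08 + 411.6 = 2567.79
link = 2952.03/2567.79 = 1.149638
Link Year 3→Year 4:
ΣP(Year 4)Q(Year 3) = 19.44×11 + 15.89×149 + 2.87×204 + 4.88×86 = 213.84 + 2367.61 + 585.48 + 419.68 = 3586.61
ΣP(Year 3)Q(Year 3) = 15.84×11 + 13.89×149 + 3.16×204 + 6.03×86 = 174.24 + 2069.61 + 644.64 + 518.58 = 3407.07
link = 3586.61/3407.07 = 1.052696
Chained index = 100 × 1.039185 × 1.149638 × 1.052696 = 125.7643

125.76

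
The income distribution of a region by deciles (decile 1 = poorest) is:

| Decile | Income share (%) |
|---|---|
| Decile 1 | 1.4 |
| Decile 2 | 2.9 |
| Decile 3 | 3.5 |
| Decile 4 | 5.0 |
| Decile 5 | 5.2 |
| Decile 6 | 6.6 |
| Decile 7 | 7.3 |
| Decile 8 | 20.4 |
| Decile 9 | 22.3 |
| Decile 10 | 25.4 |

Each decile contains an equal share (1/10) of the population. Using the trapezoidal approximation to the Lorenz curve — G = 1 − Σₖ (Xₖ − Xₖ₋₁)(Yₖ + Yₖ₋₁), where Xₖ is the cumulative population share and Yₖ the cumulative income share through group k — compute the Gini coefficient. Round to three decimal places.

Cumulative income shares Yₖ: 0.0140, 0.0430, 0.0780, 0.1280, 0.1800, 0.2460, 0.3190, 0.5230, 0.7460, 1.0000
Σ (Xₖ−Xₖ₋₁)(Yₖ+Yₖ₋₁) = (1/10)(0.0140+0.0000) + (1/10)(0.0430+0.0140) + (1/10)(0.0780+0.0430) + (1/10)(0.1280+0.0780) + (1/10)(0.1800+0.1280) + (1/10)(0.2460+0.1800) + (1/10)(0.3190+0.2460) + (1/10)(0.5230+0.3190) + (1/10)(0.7460+0.5230) + (1/10)(1.0000+0.7460)
  = 0.0014 + 0.0057 + 0.0121 + 0.0206 + 0.0308 + 0.0426 + 0.0565 + 0.0842 + 0.1269 + 0.1746 = 0.5554
G = 1 − 0.5554 = 0.4446

0.445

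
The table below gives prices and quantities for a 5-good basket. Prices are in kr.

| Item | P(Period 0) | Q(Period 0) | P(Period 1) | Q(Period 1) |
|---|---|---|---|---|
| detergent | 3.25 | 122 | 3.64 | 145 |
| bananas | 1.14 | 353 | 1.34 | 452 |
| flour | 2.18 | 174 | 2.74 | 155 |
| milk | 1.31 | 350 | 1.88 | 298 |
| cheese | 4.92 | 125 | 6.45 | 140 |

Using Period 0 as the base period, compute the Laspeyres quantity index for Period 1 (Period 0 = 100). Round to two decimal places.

Laspeyres quantity index uses base-period prices as weights.
ΣP(Period 0)·Q(Period 1) = 3.25×145 + 1.14×452 + 2.18×155 + 1.31×298 + 4.92×140 = 471.25 + 515.28 + 337.9 + 390.38 + 688.8 = 2403.61
ΣP(Period 0)·Q(Period 0) = 3.25×122 + 1.14×353 + 2.18×174 + 1.31×350 + 4.92×125 = 396.5 + 402.42 + 379.32 + 458.5 + 615 = 2251.74
Index = 2403.61 / 2251.74 × 100 = 106.7446

106.74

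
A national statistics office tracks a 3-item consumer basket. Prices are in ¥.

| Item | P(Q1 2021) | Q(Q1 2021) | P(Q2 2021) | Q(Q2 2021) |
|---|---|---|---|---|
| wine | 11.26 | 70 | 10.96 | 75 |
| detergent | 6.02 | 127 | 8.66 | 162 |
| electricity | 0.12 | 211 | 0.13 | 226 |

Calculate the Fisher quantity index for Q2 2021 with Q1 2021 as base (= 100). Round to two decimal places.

118.01

Laspeyres component (base-period weights):
ΣP(Q1 2021)Q(Q2 2021) = 11.26×75 + 6.02×162 + 0.12×226 = 844.5 + 975.24 + 27.12 = 1846.86
ΣP(Q1 2021)Q(Q1 2021) = 11.26×70 + 6.02×127 + 0.12×211 = 788.2 + 764.54 + 25.32 = 1578.06
L = 1846.86 / 1578.06 × 100 = 117.0336
Paasche component (current-period weights):
ΣP(Q2 2021)Q(Q2 2021) = 10.96×75 + 8.66×162 + 0.13×226 = 822 + 1402.92 + 29.38 = 2254.3
ΣP(Q2 2021)Q(Q1 2021) = 10.96×70 + 8.66×127 + 0.13×211 = 767.2 + 1099.82 + 27.43 = 1894.45
P = 2254.3 / 1894.45 × 100 = 118.9950
Fisher = √(L × P) = √(117.0336 × 118.9950) = 118.0102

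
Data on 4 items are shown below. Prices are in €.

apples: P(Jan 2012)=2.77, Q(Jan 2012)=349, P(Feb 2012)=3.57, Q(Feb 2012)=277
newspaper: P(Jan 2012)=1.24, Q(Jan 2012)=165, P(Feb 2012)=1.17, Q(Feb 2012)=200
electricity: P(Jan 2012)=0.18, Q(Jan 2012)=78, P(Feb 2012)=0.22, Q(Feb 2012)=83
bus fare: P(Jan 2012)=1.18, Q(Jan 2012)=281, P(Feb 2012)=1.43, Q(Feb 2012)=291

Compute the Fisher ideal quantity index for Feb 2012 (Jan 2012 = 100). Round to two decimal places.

89.87

Laspeyres component (base-period weights):
ΣP(Jan 2012)Q(Feb 2012) = 2.77×277 + 1.24×200 + 0.18×83 + 1.18×291 = 767.29 + 248 + 14.94 + 343.38 = 1373.61
ΣP(Jan 2012)Q(Jan 2012) = 2.77×349 + 1.24×165 + 0.18×78 + 1.18×281 = 966.73 + 204.6 + 14.04 + 331.58 = 1516.95
L = 1373.61 / 1516.95 × 100 = 90.5508
Paasche component (current-period weights):
ΣP(Feb 2012)Q(Feb 2012) = 3.57×277 + 1.17×200 + 0.22×83 + 1.43×291 = 988.89 + 234 + 18.26 + 416.13 = 1657.28
ΣP(Feb 2012)Q(Jan 2012) = 3.57×349 + 1.17×165 + 0.22×78 + 1.43×281 = 1245.93 + 193.05 + 17.16 + 401.83 = 1857.97
P = 1657.28 / 1857.97 × 100 = 89.1984
Fisher = √(L × P) = √(90.5508 × 89.1984) = 89.8721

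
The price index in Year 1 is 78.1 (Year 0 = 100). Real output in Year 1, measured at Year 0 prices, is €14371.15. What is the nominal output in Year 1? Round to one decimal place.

11223.9

Nominal = Real × (Index/100) = 14371.15 × (78.1/100)
        = 14371.15 × 0.781 = 11223.8681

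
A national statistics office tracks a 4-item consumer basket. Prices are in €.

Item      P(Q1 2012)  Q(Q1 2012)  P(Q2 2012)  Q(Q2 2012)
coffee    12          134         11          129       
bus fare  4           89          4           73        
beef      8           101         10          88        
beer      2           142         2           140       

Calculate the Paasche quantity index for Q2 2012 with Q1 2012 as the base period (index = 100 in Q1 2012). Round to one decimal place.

Paasche quantity index uses current-period prices as weights.
ΣP(Q2 2012)·Q(Q2 2012) = 11×129 + 4×73 + 10×88 + 2×140 = 1419 + 292 + 880 + 280 = 2871
ΣP(Q2 2012)·Q(Q1 2012) = 11×134 + 4×89 + 10×101 + 2×142 = 1474 + 356 + 1010 + 284 = 3124
Index = 2871 / 3124 × 100 = 91.9014

91.9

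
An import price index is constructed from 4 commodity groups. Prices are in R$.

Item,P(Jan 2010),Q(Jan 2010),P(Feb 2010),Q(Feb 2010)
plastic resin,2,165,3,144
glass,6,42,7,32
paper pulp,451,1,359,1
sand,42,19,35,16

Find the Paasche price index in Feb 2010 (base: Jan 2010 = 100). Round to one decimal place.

98.3

Paasche price index uses current-period quantities as weights.
ΣP(Feb 2010)·Q(Feb 2010) = 3×144 + 7×32 + 359×1 + 35×16 = 432 + 224 + 359 + 560 = 1575
ΣP(Jan 2010)·Q(Feb 2010) = 2×144 + 6×32 + 451×1 + 42×16 = 288 + 192 + 451 + 672 = 1603
Index = 1575 / 1603 × 100 = 98.2533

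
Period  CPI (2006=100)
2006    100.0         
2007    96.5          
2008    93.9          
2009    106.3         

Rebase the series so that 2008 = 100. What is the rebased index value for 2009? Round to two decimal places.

Rebased(2009) = 106.3 / 93.9 × 100 = 113.2055

113.21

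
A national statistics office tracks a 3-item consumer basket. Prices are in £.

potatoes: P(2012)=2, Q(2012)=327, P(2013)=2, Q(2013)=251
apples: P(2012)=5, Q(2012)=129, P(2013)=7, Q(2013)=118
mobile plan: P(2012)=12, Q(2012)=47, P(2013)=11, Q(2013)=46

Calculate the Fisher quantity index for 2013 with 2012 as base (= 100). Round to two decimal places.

Laspeyres component (base-period weights):
ΣP(2012)Q(2013) = 2×251 + 5×118 + 12×46 = 502 + 590 + 552 = 1644
ΣP(2012)Q(2012) = 2×327 + 5×129 + 12×47 = 654 + 645 + 564 = 1863
L = 1644 / 1863 × 100 = 88.2448
Paasche component (current-period weights):
ΣP(2013)Q(2013) = 2×251 + 7×118 + 11×46 = 502 + 826 + 506 = 1834
ΣP(2013)Q(2012) = 2×327 + 7×129 + 11×47 = 654 + 903 + 517 = 2074
P = 1834 / 2074 × 100 = 88.4282
Fisher = √(L × P) = √(88.2448 × 88.4282) = 88.3364

88.34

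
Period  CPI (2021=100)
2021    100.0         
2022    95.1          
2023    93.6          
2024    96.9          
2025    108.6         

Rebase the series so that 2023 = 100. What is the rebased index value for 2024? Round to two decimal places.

103.53

Rebased(2024) = 96.9 / 93.6 × 100 = 103.5256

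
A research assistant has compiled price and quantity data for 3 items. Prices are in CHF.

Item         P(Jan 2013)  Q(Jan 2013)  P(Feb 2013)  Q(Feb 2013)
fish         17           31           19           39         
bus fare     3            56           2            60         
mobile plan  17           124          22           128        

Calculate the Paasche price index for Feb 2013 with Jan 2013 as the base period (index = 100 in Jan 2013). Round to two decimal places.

Paasche price index uses current-period quantities as weights.
ΣP(Feb 2013)·Q(Feb 2013) = 19×39 + 2×60 + 22×128 = 741 + 120 + 2816 = 3677
ΣP(Jan 2013)·Q(Feb 2013) = 17×39 + 3×60 + 17×128 = 663 + 180 + 2176 = 3019
Index = 3677 / 3019 × 100 = 121.7953

121.80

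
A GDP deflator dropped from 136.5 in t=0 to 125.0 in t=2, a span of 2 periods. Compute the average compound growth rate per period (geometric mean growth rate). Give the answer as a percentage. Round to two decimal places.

Growth factor = (125.0/136.5)^(1/2) = (0.915751)^(1/2) = 0.956949
Growth rate = 0.956949 − 1 = -0.043051 = -4.3051%

-4.31%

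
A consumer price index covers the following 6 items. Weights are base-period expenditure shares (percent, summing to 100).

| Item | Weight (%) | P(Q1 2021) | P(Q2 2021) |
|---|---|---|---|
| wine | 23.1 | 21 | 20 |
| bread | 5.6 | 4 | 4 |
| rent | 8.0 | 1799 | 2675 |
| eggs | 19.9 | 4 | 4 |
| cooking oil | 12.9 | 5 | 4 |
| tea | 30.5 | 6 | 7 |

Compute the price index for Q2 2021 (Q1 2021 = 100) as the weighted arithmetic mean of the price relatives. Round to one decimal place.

wine: 23.1 × (20/21) = 23.1 × 0.952381 = 22.0000
bread: 5.6 × (4/4) = 5.6 × 1.000000 = 5.6000
rent: 8.0 × (2675/1799) = 8.0 × 1.486937 = 11.8955
eggs: 19.9 × (4/4) = 19.9 × 1.000000 = 19.9000
cooking oil: 12.9 × (4/5) = 12.9 × 0.800000 = 10.3200
tea: 30.5 × (7/6) = 30.5 × 1.166667 = 35.5833
Index = Σ wᵢ·(p₁ᵢ/p₀ᵢ) = 22.0000 + 5.6000 + 11.8955 + 19.9000 + 10.3200 + 35.5833 = 105.2988

105.3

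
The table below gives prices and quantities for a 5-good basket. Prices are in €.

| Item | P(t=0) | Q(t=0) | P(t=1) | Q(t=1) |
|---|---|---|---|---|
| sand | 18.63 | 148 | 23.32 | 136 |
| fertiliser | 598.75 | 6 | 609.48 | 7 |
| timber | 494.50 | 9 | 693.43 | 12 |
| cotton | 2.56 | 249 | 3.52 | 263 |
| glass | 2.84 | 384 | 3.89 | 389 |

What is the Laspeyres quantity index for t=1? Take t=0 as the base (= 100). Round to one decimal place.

115.2

Laspeyres quantity index uses base-period prices as weights.
ΣP(t=0)·Q(t=1) = 18.63×136 + 598.75×7 + 494.50×12 + 2.56×263 + 2.84×389 = 2533.68 + 4191.25 + 5934 + 673.28 + 1104.76 = 14436.97
ΣP(t=0)·Q(t=0) = 18.63×148 + 598.75×6 + 494.50×9 + 2.56×249 + 2.84×384 = 2757.24 + 3592.5 + 4450.5 + 637.44 + 1090.56 = 12528.24
Index = 14436.97 / 12528.24 × 100 = 115.2354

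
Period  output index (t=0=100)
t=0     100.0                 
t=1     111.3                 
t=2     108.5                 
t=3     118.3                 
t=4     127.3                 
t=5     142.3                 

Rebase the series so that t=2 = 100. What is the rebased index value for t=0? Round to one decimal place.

Rebased(t=0) = 100.0 / 108.5 × 100 = 92.1659

92.2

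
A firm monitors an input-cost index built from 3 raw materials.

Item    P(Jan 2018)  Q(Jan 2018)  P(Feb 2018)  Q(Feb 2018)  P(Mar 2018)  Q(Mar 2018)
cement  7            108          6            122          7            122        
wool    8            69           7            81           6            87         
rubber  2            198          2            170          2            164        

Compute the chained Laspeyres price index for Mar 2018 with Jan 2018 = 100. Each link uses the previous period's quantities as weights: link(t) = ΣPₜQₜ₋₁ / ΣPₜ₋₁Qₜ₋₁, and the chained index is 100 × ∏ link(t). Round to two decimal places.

Link Jan 2018→Feb 2018:
ΣP(Feb 2018)Q(Jan 2018) = 6×108 + 7×69 + 2×198 = 648 + 483 + 396 = 1527
ΣP(Jan 2018)Q(Jan 2018) = 7×108 + 8×69 + 2×198 = 756 + 552 + 396 = 1704
link = 1527/1704 = 0.896127
Link Feb 2018→Mar 2018:
ΣP(Mar 2018)Q(Feb 2018) = 7×122 + 6×81 + 2×170 = 854 + 486 + 340 = 1680
ΣP(Feb 2018)Q(Feb 2018) = 6×122 + 7×81 + 2×170 = 732 + 567 + 340 = 1639
link = 1680/1639 = 1.025015
Chained index = 100 × 0.896127 × 1.025015 = 91.8544

91.85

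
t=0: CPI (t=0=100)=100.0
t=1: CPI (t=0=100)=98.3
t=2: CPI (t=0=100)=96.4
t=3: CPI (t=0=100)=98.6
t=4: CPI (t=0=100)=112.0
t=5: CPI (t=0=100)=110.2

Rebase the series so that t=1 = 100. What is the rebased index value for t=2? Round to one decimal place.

Rebased(t=2) = 96.4 / 98.3 × 100 = 98.0671

98.1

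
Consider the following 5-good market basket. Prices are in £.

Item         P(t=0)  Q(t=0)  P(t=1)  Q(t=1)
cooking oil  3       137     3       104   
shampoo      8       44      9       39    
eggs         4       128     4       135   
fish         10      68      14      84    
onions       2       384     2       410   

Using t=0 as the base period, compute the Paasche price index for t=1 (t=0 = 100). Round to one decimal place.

Paasche price index uses current-period quantities as weights.
ΣP(t=1)·Q(t=1) = 3×104 + 9×39 + 4×135 + 14×84 + 2×410 = 312 + 351 + 540 + 1176 + 820 = 3199
ΣP(t=0)·Q(t=1) = 3×104 + 8×39 + 4×135 + 10×84 + 2×410 = 312 + 312 + 540 + 840 + 820 = 2824
Index = 3199 / 2824 × 100 = 113.2790

113.3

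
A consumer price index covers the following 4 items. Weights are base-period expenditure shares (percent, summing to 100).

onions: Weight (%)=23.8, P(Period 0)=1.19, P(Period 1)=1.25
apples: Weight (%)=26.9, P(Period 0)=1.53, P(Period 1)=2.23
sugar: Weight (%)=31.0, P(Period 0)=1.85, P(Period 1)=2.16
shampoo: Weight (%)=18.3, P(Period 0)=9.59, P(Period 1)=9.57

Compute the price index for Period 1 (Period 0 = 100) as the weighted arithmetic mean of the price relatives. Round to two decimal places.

onions: 23.8 × (1.25/1.19) = 23.8 × 1.050420 = 25.0000
apples: 26.9 × (2.23/1.53) = 26.9 × 1.457516 = 39.2072
sugar: 31.0 × (2.16/1.85) = 31.0 × 1.167568 = 36.1946
shampoo: 18.3 × (9.57/9.59) = 18.3 × 0.997914 = 18.2618
Index = Σ wᵢ·(p₁ᵢ/p₀ᵢ) = 25.0000 + 39.2072 + 36.1946 + 18.2618 = 118.6636

118.66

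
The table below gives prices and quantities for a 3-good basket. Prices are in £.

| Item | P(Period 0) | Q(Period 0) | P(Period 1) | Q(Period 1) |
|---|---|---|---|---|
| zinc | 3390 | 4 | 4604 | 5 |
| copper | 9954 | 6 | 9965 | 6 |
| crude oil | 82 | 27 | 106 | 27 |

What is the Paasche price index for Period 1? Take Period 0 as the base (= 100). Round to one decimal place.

108.6

Paasche price index uses current-period quantities as weights.
ΣP(Period 1)·Q(Period 1) = 4604×5 + 9965×6 + 106×27 = 23020 + 59790 + 2862 = 85672
ΣP(Period 0)·Q(Period 1) = 3390×5 + 9954×6 + 82×27 = 16950 + 59724 + 2214 = 78888
Index = 85672 / 78888 × 100 = 108.5995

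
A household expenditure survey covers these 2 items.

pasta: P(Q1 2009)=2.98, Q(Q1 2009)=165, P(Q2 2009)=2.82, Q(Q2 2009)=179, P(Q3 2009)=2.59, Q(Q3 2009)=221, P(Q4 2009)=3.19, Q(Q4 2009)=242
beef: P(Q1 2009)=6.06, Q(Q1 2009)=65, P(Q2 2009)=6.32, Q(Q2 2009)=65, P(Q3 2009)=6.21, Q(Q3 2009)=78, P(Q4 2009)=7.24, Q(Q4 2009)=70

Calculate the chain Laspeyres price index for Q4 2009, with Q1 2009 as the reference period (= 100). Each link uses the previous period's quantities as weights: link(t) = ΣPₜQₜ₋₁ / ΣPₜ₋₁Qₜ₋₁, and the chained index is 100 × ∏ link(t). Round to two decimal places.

112.59

Link Q1 2009→Q2 2009:
ΣP(Q2 2009)Q(Q1 2009) = 2.82×165 + 6.32×65 = 465.3 + 410.8 = 876.1
ΣP(Q1 2009)Q(Q1 2009) = 2.98×165 + 6.06×65 = 491.7 + 393.9 = 885.6
link = 876.1/885.6 = 0.989273
Link Q2 2009→Q3 2009:
ΣP(Q3 2009)Q(Q2 2009) = 2.59×179 + 6.21×65 = 463.61 + 403.65 = 867.26
ΣP(Q2 2009)Q(Q2 2009) = 2.82×179 + 6.32×65 = 504.78 + 410.8 = 915.58
link = 867.26/915.58 = 0.947225
Link Q3 2009→Q4 2009:
ΣP(Q4 2009)Q(Q3 2009) = 3.19×221 + 7.24×78 = 704.99 + 564.72 = 1269.71
ΣP(Q3 2009)Q(Q3 2009) = 2.59×221 + 6.21×78 = 572.39 + 484.38 = 1056.77
link = 1269.71/1056.77 = 1.201501
Chained index = 100 × 0.989273 × 0.947225 × 1.201501 = 112.5883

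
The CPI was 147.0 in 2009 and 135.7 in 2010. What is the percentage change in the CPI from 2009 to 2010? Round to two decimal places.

Change = (135.7 − 147.0) / 147.0 × 100
       = -11.3 / 147.0 × 100 = -7.6871%

-7.69%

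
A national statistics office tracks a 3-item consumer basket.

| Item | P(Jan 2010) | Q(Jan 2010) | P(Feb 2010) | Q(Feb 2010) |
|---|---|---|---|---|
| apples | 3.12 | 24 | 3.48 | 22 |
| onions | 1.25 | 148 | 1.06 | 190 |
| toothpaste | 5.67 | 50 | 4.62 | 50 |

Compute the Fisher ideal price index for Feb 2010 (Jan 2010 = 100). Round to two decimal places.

Laspeyres component (base-period weights):
ΣP(Feb 2010)Q(Jan 2010) = 3.48×24 + 1.06×148 + 4.62×50 = 83.52 + 156.88 + 231 = 471.4
ΣP(Jan 2010)Q(Jan 2010) = 3.12×24 + 1.25×148 + 5.67×50 = 74.88 + 185 + 283.5 = 543.38
L = 471.4 / 543.38 × 100 = 86.7533
Paasche component (current-period weights):
ΣP(Feb 2010)Q(Feb 2010) = 3.48×22 + 1.06×190 + 4.62×50 = 76.56 + 201.4 + 231 = 508.96
ΣP(Jan 2010)Q(Feb 2010) = 3.12×22 + 1.25×190 + 5.67×50 = 68.64 + 237.5 + 283.5 = 589.64
P = 508.96 / 589.64 × 100 = 86.3171
Fisher = √(L × P) = √(86.7533 × 86.3171) = 86.5349

86.53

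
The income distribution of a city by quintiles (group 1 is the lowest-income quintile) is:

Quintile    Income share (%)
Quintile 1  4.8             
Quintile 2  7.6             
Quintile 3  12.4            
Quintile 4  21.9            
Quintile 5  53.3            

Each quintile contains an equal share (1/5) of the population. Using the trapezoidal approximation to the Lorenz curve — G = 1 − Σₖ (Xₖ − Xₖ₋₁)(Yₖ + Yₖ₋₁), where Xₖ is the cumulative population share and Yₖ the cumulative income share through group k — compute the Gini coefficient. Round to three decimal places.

Cumulative income shares Yₖ: 0.0480, 0.1240, 0.2480, 0.4670, 1.0000
Σ (Xₖ−Xₖ₋₁)(Yₖ+Yₖ₋₁) = (1/5)(0.0480+0.0000) + (1/5)(0.1240+0.0480) + (1/5)(0.2480+0.1240) + (1/5)(0.4670+0.2480) + (1/5)(1.0000+0.4670)
  = 0.0096 + 0.0344 + 0.0744 + 0.1430 + 0.2934 = 0.5548
G = 1 − 0.5548 = 0.4452

0.445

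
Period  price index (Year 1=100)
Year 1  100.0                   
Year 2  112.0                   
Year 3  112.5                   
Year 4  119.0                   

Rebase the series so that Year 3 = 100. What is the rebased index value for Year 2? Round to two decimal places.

99.56

Rebased(Year 2) = 112.0 / 112.5 × 100 = 99.5556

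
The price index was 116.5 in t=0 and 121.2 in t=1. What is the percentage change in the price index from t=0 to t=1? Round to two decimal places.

Change = (121.2 − 116.5) / 116.5 × 100
       = 4.7 / 116.5 × 100 = 4.0343%

4.03%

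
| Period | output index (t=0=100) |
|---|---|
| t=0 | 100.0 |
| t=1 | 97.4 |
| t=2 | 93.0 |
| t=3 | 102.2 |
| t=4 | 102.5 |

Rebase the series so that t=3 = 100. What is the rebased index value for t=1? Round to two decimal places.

95.30

Rebased(t=1) = 97.4 / 102.2 × 100 = 95.3033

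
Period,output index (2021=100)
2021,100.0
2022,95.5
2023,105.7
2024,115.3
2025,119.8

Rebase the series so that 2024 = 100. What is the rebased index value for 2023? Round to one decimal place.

Rebased(2023) = 105.7 / 115.3 × 100 = 91.6739

91.7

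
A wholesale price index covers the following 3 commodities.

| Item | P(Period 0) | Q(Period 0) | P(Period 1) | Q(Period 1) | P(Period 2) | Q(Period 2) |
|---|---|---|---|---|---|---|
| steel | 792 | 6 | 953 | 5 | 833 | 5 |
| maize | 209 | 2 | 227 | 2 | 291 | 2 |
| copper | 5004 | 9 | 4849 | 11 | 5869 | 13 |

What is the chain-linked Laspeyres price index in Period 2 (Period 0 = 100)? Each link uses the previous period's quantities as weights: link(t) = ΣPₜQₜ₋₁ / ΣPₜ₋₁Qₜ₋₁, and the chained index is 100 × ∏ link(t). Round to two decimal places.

117.43

Link Period 0→Period 1:
ΣP(Period 1)Q(Period 0) = 953×6 + 227×2 + 4849×9 = 5718 + 454 + 43641 = 49813
ΣP(Period 0)Q(Period 0) = 792×6 + 209×2 + 5004×9 = 4752 + 418 + 45036 = 50206
link = 49813/50206 = 0.992172
Link Period 1→Period 2:
ΣP(Period 2)Q(Period 1) = 833×5 + 291×2 + 5869×11 = 4165 + 582 + 64559 = 69306
ΣP(Period 1)Q(Period 1) = 953×5 + 227×2 + 4849×11 = 4765 + 454 + 53339 = 58558
link = 69306/58558 = 1.183545
Chained index = 100 × 0.992172 × 1.183545 = 117.4280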